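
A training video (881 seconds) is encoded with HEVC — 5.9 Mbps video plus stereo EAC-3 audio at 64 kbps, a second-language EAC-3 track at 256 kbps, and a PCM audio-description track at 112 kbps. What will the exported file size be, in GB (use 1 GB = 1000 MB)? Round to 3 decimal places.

Audio total: 64 + 256 + 112 = 432 kbps = 0.432 Mbps.
Total bitrate: 5.9 + 0.432 = 6.332 Mbps.
Stream data: 6.332 Mbps × 881 s = 5578.5 Mb.
5,578 Mb ÷ 8 = 697.3 MB → 0.6973 GB.

0.697 GB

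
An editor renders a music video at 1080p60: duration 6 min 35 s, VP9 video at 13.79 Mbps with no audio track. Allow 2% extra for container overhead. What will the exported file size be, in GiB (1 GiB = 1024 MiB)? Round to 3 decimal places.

0.647 GiB

6 min 35 s = 395 s
Total bitrate: 13.79 Mbps.
Stream data: 13.790 Mbps × 395 s = 5447.1 Mb.
With 2% container overhead: ×1.02.
5,556 Mb = 694,498,875 bytes ÷ 1,073,741,824 = 0.6468 GiB.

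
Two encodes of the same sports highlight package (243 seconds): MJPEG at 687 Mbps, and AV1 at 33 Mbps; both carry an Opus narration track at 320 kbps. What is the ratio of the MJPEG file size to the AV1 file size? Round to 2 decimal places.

Audio: 320 kbps = 0.320 Mbps.
MJPEG: 687.320 Mbps × 243 s = 167018.8 Mb = 20.877 GB.
AV1: 33.320 Mbps × 243 s = 8096.8 Mb = 1.012 GB.
Ratio: 20.877 / 1.012 = 20.628.

20.63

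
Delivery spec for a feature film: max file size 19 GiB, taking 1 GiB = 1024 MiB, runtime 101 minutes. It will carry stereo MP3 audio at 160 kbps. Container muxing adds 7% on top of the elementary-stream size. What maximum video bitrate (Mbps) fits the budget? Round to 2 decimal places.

25.01 Mbps

Budget: 19 GiB = 163208.8 Mb.
Stream payload after overhead: 163208.8 / 1.07 = 152531.5 Mb.
101 min = 6060 s
Total bitrate budget: 152531.5 Mb / 6060 s = 25.170 Mbps.
Audio: 160 kbps = 0.160 Mbps.
Video: 25.170 − 0.160 = 25.010 Mbps.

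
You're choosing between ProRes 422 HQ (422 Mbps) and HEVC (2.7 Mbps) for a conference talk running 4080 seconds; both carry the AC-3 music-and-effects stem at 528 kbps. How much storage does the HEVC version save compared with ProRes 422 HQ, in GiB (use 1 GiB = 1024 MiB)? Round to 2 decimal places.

199.16 GiB

Audio: 528 kbps = 0.528 Mbps.
ProRes 422 HQ: 422.528 Mbps × 4080 s = 1723914.2 Mb = 200.690 GiB.
HEVC: 3.228 Mbps × 4080 s = 13170.2 Mb = 1.533 GiB.
Saving: 200.690 − 1.533 = 199.157 GiB.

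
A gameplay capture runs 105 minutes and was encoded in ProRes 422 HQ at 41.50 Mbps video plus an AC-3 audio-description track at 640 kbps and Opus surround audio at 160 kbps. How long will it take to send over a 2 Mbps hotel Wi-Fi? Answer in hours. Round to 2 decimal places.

105 min = 6300 s
Audio total: 640 + 160 = 800 kbps = 0.800 Mbps.
Total bitrate: 42.300 Mbps.
File: 42.300 Mbps × 6300 s = 266490.0 Mb.
At 2 Mbps: 266490.0 / 2 = 133245.0 s ≈ 37 hours.

37.01 hours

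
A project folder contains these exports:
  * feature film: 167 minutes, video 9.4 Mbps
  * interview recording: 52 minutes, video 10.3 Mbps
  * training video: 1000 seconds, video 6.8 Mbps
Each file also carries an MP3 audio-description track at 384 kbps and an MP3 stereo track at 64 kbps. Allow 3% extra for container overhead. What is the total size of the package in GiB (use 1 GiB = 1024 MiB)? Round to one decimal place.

16.7 GiB

Audio total: 384 + 64 = 448 kbps = 0.448 Mbps.
feature film: 9.848 Mbps × 10020 s × 1.03 = 101637.3 Mb
interview recording: 10.748 Mbps × 3120 s × 1.03 = 34539.8 Mb
training video: 7.248 Mbps × 1000 s × 1.03 = 7465.4 Mb
Total: 143642.5 Mb = 17955.3 MB.
= 16.72 GiB.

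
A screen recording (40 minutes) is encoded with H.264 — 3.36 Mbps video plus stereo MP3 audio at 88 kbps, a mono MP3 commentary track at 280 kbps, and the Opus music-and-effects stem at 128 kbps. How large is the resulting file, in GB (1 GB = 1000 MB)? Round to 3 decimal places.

1.157 GB

40 min = 2400 s
Audio total: 88 + 280 + 128 = 496 kbps = 0.496 Mbps.
Total bitrate: 3.36 + 0.496 = 3.856 Mbps.
Stream data: 3.856 Mbps × 2400 s = 9254.4 Mb.
9,254 Mb ÷ 8 = 1,157 MB → 1.157 GB.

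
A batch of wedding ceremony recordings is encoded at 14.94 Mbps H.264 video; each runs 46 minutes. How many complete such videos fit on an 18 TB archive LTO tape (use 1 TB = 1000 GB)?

46 min = 2760 s
Per item: 14.940 Mbps × 2760 s = 41,234 Mb = 5,154 MB.
Capacity: 18 TB = 144,000,000 Mb; 3492.23 items → 3492 complete.

3492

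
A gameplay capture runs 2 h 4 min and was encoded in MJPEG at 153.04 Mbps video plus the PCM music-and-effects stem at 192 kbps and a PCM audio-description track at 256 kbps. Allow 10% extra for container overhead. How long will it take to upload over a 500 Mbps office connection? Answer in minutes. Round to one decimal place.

41.9 minutes

2 h 4 min = 124 min = 7440 s
Audio total: 192 + 256 = 448 kbps = 0.448 Mbps.
Total bitrate: 153.488 Mbps.
File: 153.488 Mbps × 7440 s = 1141950.7 Mb.
With 10% container overhead: ×1.10. → 1256145.8 Mb.
At 500 Mbps: 1256145.8 / 500 = 2512.3 s ≈ 41.9 minutes.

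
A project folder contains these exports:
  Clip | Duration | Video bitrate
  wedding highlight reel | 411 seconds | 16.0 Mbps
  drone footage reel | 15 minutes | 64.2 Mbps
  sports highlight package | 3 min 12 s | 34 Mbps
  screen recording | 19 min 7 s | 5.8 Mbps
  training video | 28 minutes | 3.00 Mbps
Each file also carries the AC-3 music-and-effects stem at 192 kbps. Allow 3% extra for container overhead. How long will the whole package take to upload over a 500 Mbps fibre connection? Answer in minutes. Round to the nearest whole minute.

3 minutes

Audio: 192 kbps = 0.192 Mbps.
wedding highlight reel: 16.192 Mbps × 411 s × 1.03 = 6854.6 Mb
drone footage reel: 64.392 Mbps × 900 s × 1.03 = 59691.4 Mb
sports highlight package: 34.192 Mbps × 192 s × 1.03 = 6761.8 Mb
screen recording: 5.992 Mbps × 1147 s × 1.03 = 7079.0 Mb
training video: 3.192 Mbps × 1680 s × 1.03 = 5523.4 Mb
Total: 85910.2 Mb = 10738.8 MB.
At 500 Mbps: 85910.2 / 500 = 172 s ≈ 2.86 minutes.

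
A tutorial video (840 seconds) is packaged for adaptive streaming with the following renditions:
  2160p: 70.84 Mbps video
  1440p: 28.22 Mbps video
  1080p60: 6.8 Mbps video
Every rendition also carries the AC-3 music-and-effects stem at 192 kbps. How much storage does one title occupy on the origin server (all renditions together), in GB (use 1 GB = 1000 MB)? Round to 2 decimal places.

11.18 GB

Audio: 192 kbps = 0.192 Mbps.
Sum of rendition bitrates: (70.84+0.192) + (28.22+0.192) + (6.8+0.192) = 106.436 Mbps.
× 840 s = 89,406 Mb = 11,176 MB = 11.18 GB.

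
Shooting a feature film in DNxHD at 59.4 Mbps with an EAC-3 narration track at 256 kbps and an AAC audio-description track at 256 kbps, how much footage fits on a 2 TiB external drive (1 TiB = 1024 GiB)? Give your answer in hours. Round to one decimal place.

81.6 hours

Audio total: 256 + 256 = 512 kbps = 0.512 Mbps.
Total bitrate: 59.4 + 0.512 = 59.912 Mbps.
Capacity: 2 TiB = 17,592,186 Mb.
Recording time: 17,592,186 / 59.912 = 293,634 s ≈ 81.6 hours.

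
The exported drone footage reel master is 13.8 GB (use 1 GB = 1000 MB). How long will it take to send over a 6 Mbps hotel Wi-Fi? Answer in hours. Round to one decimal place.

File: 13.8 GB = 110400.0 Mb.
At 6 Mbps: 110400.0 / 6 = 18400.0 s ≈ 5.11 hours.

5.1 hours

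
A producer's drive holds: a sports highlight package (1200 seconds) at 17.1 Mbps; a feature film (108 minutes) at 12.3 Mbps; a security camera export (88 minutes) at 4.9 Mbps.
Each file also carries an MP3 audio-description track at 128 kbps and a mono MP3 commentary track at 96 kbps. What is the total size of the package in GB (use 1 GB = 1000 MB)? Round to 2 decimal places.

Audio total: 128 + 96 = 224 kbps = 0.224 Mbps.
sports highlight package: 17.324 Mbps × 1200 s = 20788.8 Mb
feature film: 12.524 Mbps × 6480 s = 81155.5 Mb
security camera export: 5.124 Mbps × 5280 s = 27054.7 Mb
Total: 128999.0 Mb = 16124.9 MB.
= 16.12 GB.

16.12 GB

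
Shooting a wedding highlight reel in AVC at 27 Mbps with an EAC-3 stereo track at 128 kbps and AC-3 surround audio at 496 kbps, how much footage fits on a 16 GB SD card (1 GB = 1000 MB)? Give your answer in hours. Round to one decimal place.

1.3 hours

Audio total: 128 + 496 = 624 kbps = 0.624 Mbps.
Total bitrate: 27 + 0.624 = 27.624 Mbps.
Capacity: 16 GB = 128,000 Mb.
Recording time: 128,000 / 27.624 = 4,634 s ≈ 1.29 hours.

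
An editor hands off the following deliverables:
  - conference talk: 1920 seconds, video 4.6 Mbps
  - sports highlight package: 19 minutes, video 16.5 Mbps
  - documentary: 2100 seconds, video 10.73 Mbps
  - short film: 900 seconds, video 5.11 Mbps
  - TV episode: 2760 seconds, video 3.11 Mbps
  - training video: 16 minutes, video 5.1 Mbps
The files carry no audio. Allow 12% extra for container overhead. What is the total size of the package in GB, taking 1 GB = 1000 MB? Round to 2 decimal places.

conference talk: 4.600 Mbps × 1920 s × 1.12 = 9891.8 Mb
sports highlight package: 16.500 Mbps × 1140 s × 1.12 = 21067.2 Mb
documentary: 10.730 Mbps × 2100 s × 1.12 = 25237.0 Mb
short film: 5.110 Mbps × 900 s × 1.12 = 5150.9 Mb
TV episode: 3.110 Mbps × 2760 s × 1.12 = 9613.6 Mb
training video: 5.100 Mbps × 960 s × 1.12 = 5483.5 Mb
Total: 76444.0 Mb = 9555.5 MB.
= 9.556 GB.

9.56 GB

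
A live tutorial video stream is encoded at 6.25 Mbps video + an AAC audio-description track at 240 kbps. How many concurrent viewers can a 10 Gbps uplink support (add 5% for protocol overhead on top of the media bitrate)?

1467

Audio: 240 kbps = 0.240 Mbps.
Per-viewer media rate: 6.490 Mbps.
On the wire with 5% overhead: 6.814 Mbps.
10 Gbps = 10,000 Mbps; 10,000 / 6.814 = 1467.46 → 1467 viewers.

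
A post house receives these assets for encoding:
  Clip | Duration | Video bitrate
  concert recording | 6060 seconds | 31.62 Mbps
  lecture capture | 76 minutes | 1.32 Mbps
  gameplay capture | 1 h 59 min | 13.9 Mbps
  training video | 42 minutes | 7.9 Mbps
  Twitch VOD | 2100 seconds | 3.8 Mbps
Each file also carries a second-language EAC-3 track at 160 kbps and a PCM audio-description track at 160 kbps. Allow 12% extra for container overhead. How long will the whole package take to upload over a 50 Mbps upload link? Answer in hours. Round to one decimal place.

2.1 hours

Audio total: 160 + 160 = 320 kbps = 0.320 Mbps.
concert recording: 31.940 Mbps × 6060 s × 1.12 = 216783.2 Mb
lecture capture: 1.640 Mbps × 4560 s × 1.12 = 8375.8 Mb
gameplay capture: 14.220 Mbps × 7140 s × 1.12 = 113714.5 Mb
training video: 8.220 Mbps × 2520 s × 1.12 = 23200.1 Mb
Twitch VOD: 4.120 Mbps × 2100 s × 1.12 = 9690.2 Mb
Total: 371763.8 Mb = 46470.5 MB.
At 50 Mbps: 371763.8 / 50 = 7435 s ≈ 2.07 hours.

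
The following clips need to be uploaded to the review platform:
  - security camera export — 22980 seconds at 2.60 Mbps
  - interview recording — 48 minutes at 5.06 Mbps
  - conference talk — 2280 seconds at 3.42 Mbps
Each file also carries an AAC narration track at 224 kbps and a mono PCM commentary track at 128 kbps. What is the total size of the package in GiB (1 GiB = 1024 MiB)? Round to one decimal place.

Audio total: 224 + 128 = 352 kbps = 0.352 Mbps.
security camera export: 2.952 Mbps × 22980 s = 67837.0 Mb
interview recording: 5.412 Mbps × 2880 s = 15586.6 Mb
conference talk: 3.772 Mbps × 2280 s = 8600.2 Mb
Total: 92023.7 Mb = 11503.0 MB.
= 10.71 GiB.

10.7 GiB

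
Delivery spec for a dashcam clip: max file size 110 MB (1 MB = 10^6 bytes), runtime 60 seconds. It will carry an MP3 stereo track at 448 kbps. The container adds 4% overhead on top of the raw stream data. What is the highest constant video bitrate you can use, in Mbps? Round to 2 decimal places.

13.65 Mbps

Budget: 110 MB = 880.0 Mb.
Stream payload after overhead: 880.0 / 1.04 = 846.2 Mb.
Total bitrate budget: 846.2 Mb / 60 s = 14.103 Mbps.
Audio: 448 kbps = 0.448 Mbps.
Video: 14.103 − 0.448 = 13.655 Mbps.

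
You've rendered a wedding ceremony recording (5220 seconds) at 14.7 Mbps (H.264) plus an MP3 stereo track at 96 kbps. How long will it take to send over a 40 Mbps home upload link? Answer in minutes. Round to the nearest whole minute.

Audio: 96 kbps = 0.096 Mbps.
Total bitrate: 14.796 Mbps.
File: 14.796 Mbps × 5220 s = 77235.1 Mb.
At 40 Mbps: 77235.1 / 40 = 1930.9 s ≈ 32.2 minutes.

32 minutes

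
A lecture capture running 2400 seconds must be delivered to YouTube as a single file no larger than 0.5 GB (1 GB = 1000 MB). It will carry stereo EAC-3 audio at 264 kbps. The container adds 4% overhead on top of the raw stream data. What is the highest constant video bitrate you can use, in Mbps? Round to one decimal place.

Budget: 0.5 GB = 4000.0 Mb.
Stream payload after overhead: 4000.0 / 1.04 = 3846.2 Mb.
Total bitrate budget: 3846.2 Mb / 2400 s = 1.603 Mbps.
Audio: 264 kbps = 0.264 Mbps.
Video: 1.603 − 0.264 = 1.339 Mbps.

1.3 Mbps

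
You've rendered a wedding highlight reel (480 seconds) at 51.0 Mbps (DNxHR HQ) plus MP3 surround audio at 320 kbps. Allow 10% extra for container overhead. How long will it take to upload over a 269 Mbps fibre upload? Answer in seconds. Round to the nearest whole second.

101 seconds

Audio: 320 kbps = 0.320 Mbps.
Total bitrate: 51.320 Mbps.
File: 51.320 Mbps × 480 s = 24633.6 Mb.
With 10% container overhead: ×1.10. → 27097.0 Mb.
At 269 Mbps: 27097.0 / 269 = 100.7 s ≈ 101 seconds.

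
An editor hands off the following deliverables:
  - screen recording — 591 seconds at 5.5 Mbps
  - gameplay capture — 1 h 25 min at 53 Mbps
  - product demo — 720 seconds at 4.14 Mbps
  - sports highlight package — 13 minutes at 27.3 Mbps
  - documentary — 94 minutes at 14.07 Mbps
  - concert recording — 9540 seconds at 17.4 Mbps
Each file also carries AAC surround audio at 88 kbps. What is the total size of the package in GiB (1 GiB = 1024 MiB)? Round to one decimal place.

63.5 GiB

Audio: 88 kbps = 0.088 Mbps.
screen recording: 5.588 Mbps × 591 s = 3302.5 Mb
gameplay capture: 53.088 Mbps × 5100 s = 270748.8 Mb
product demo: 4.228 Mbps × 720 s = 3044.2 Mb
sports highlight package: 27.388 Mbps × 780 s = 21362.6 Mb
documentary: 14.158 Mbps × 5640 s = 79851.1 Mb
concert recording: 17.488 Mbps × 9540 s = 166835.5 Mb
Total: 545144.7 Mb = 68143.1 MB.
= 63.46 GiB.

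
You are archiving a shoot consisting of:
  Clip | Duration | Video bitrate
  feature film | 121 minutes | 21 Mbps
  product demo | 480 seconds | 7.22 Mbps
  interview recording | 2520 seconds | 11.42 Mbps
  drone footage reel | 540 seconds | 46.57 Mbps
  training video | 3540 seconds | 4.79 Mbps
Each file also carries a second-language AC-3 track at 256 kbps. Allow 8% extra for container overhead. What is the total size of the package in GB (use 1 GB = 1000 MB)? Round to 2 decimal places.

31.11 GB

Audio: 256 kbps = 0.256 Mbps.
feature film: 21.256 Mbps × 7260 s × 1.08 = 166664.0 Mb
product demo: 7.476 Mbps × 480 s × 1.08 = 3875.6 Mb
interview recording: 11.676 Mbps × 2520 s × 1.08 = 31777.4 Mb
drone footage reel: 46.826 Mbps × 540 s × 1.08 = 27308.9 Mb
training video: 5.046 Mbps × 3540 s × 1.08 = 19291.9 Mb
Total: 248917.8 Mb = 31114.7 MB.
= 31.11 GB.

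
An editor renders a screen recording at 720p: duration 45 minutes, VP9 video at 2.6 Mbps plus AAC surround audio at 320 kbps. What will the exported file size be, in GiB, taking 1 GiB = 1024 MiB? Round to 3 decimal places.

45 min = 2700 s
Audio: 320 kbps = 0.320 Mbps.
Total bitrate: 2.6 + 0.320 = 2.920 Mbps.
Stream data: 2.920 Mbps × 2700 s = 7884.0 Mb.
7,884 Mb = 985,500,000 bytes ÷ 1,073,741,824 = 0.9178 GiB.

0.918 GiB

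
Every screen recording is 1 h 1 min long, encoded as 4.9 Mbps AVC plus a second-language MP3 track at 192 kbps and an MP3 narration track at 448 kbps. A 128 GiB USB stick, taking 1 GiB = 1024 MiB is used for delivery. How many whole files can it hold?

1 h 1 min = 61 min = 3660 s
Audio total: 192 + 448 = 640 kbps = 0.640 Mbps.
Total bitrate: 5.540 Mbps.
Per item: 5.540 Mbps × 3660 s = 20,276 Mb = 2,535 MB.
Capacity: 128 GiB = 1,099,512 Mb; 54.23 items → 54 complete.

54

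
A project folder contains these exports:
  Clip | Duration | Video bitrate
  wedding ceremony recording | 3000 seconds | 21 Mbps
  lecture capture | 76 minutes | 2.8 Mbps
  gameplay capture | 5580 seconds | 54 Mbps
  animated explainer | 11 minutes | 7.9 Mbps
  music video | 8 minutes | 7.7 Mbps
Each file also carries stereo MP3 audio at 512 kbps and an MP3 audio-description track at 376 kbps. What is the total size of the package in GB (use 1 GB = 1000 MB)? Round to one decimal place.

49.8 GB

Audio total: 512 + 376 = 888 kbps = 0.888 Mbps.
wedding ceremony recording: 21.888 Mbps × 3000 s = 65664.0 Mb
lecture capture: 3.688 Mbps × 4560 s = 16817.3 Mb
gameplay capture: 54.888 Mbps × 5580 s = 306275.0 Mb
animated explainer: 8.788 Mbps × 660 s = 5800.1 Mb
music video: 8.588 Mbps × 480 s = 4122.2 Mb
Total: 398678.6 Mb = 49834.8 MB.
= 49.83 GB.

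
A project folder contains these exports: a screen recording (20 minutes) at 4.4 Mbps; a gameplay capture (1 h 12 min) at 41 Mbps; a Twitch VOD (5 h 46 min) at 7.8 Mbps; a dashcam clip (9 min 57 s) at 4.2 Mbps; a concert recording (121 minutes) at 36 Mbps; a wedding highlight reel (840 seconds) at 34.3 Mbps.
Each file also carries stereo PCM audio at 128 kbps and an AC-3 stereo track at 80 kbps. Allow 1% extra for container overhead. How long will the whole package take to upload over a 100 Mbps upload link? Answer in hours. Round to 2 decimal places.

1.81 hours

Audio total: 128 + 80 = 208 kbps = 0.208 Mbps.
screen recording: 4.608 Mbps × 1200 s × 1.01 = 5584.9 Mb
gameplay capture: 41.208 Mbps × 4320 s × 1.01 = 179798.7 Mb
Twitch VOD: 8.008 Mbps × 20760 s × 1.01 = 167908.5 Mb
dashcam clip: 4.408 Mbps × 597 s × 1.01 = 2657.9 Mb
concert recording: 36.208 Mbps × 7260 s × 1.01 = 265498.8 Mb
wedding highlight reel: 34.508 Mbps × 840 s × 1.01 = 29276.6 Mb
Total: 650725.4 Mb = 81340.7 MB.
At 100 Mbps: 650725.4 / 100 = 6507 s ≈ 1.81 hours.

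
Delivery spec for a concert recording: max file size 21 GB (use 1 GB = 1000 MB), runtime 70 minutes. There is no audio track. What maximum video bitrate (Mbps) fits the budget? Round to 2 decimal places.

Budget: 21 GB = 168000.0 Mb.
70 min = 4200 s
Total bitrate budget: 168000.0 Mb / 4200 s = 40.000 Mbps.

40.00 Mbps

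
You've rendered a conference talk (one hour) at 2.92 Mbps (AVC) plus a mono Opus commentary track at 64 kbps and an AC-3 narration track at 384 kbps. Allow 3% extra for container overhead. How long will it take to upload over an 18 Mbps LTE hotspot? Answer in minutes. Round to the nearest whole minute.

12 minutes

1 h = 3600 s
Audio total: 64 + 384 = 448 kbps = 0.448 Mbps.
Total bitrate: 3.368 Mbps.
File: 3.368 Mbps × 3600 s = 12124.8 Mb.
With 3% container overhead: ×1.03. → 12488.5 Mb.
At 18 Mbps: 12488.5 / 18 = 693.8 s ≈ 11.6 minutes.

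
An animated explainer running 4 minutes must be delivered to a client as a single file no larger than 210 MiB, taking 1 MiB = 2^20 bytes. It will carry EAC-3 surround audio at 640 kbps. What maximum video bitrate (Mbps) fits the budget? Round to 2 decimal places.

Budget: 210 MiB = 1761.6 Mb.
4 min = 240 s
Total bitrate budget: 1761.6 Mb / 240 s = 7.340 Mbps.
Audio: 640 kbps = 0.640 Mbps.
Video: 7.340 − 0.640 = 6.700 Mbps.

6.70 Mbps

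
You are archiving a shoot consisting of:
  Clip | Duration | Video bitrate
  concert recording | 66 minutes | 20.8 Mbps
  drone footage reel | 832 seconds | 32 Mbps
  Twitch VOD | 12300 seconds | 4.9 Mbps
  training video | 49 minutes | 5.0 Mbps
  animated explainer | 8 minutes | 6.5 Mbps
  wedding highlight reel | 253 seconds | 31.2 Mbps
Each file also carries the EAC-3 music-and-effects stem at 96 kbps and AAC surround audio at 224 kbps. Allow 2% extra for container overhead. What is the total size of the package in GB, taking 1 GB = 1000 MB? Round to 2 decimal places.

25.71 GB

Audio total: 96 + 224 = 320 kbps = 0.320 Mbps.
concert recording: 21.120 Mbps × 3960 s × 1.02 = 85307.9 Mb
drone footage reel: 32.320 Mbps × 832 s × 1.02 = 27428.0 Mb
Twitch VOD: 5.220 Mbps × 12300 s × 1.02 = 65490.1 Mb
training video: 5.320 Mbps × 2940 s × 1.02 = 15953.6 Mb
animated explainer: 6.820 Mbps × 480 s × 1.02 = 3339.1 Mb
wedding highlight reel: 31.520 Mbps × 253 s × 1.02 = 8134.1 Mb
Total: 205652.8 Mb = 25706.6 MB.
= 25.71 GB.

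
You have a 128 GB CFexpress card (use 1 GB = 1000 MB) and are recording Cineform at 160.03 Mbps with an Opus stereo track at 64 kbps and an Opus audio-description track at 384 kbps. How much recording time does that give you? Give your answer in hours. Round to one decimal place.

1.8 hours

Audio total: 64 + 384 = 448 kbps = 0.448 Mbps.
Total bitrate: 160.03 + 0.448 = 160.478 Mbps.
Capacity: 128 GB = 1,024,000 Mb.
Recording time: 1,024,000 / 160.478 = 6,381 s ≈ 1.77 hours.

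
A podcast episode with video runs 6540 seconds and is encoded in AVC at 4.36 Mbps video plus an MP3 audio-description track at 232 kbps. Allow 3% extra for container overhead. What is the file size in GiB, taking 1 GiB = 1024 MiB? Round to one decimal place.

Audio: 232 kbps = 0.232 Mbps.
Total bitrate: 4.36 + 0.232 = 4.592 Mbps.
Stream data: 4.592 Mbps × 6540 s = 30031.7 Mb.
With 3% container overhead: ×1.03.
30,933 Mb = 3,866,578,800 bytes ÷ 1,073,741,824 = 3.601 GiB.

3.6 GiB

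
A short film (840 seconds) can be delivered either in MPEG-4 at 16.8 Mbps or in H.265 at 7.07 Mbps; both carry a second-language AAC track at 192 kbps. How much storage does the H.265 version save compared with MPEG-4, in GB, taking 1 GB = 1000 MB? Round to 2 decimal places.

1.02 GB

Audio: 192 kbps = 0.192 Mbps.
MPEG-4: 16.992 Mbps × 840 s = 14273.3 Mb = 1.784 GB.
H.265: 7.262 Mbps × 840 s = 6100.1 Mb = 0.763 GB.
Saving: 1.784 − 0.763 = 1.022 GB.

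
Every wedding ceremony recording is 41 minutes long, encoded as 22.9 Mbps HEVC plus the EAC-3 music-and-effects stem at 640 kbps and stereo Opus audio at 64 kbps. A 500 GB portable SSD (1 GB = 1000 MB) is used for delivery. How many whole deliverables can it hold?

41 min = 2460 s
Audio total: 640 + 64 = 704 kbps = 0.704 Mbps.
Total bitrate: 23.604 Mbps.
Per item: 23.604 Mbps × 2460 s = 58,066 Mb = 7,258 MB.
Capacity: 500 GB = 4,000,000 Mb; 68.89 items → 68 complete.

68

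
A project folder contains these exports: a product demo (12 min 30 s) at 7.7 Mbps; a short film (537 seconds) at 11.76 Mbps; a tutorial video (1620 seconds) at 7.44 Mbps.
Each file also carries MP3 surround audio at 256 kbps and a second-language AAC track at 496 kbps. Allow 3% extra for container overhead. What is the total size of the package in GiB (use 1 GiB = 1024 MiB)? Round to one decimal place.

3.2 GiB

Audio total: 256 + 496 = 752 kbps = 0.752 Mbps.
product demo: 8.452 Mbps × 750 s × 1.03 = 6529.2 Mb
short film: 12.512 Mbps × 537 s × 1.03 = 6920.5 Mb
tutorial video: 8.192 Mbps × 1620 s × 1.03 = 13669.2 Mb
Total: 27118.9 Mb = 3389.9 MB.
= 3.157 GiB.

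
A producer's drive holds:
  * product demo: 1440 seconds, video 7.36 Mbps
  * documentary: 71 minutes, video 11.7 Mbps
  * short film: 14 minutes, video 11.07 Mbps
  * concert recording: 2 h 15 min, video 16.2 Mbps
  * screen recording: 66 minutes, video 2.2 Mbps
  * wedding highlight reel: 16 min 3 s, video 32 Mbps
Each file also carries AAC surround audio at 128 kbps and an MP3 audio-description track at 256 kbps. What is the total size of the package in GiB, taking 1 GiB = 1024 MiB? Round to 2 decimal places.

Audio total: 128 + 256 = 384 kbps = 0.384 Mbps.
product demo: 7.744 Mbps × 1440 s = 11151.4 Mb
documentary: 12.084 Mbps × 4260 s = 51477.8 Mb
short film: 11.454 Mbps × 840 s = 9621.4 Mb
concert recording: 16.584 Mbps × 8100 s = 134330.4 Mb
screen recording: 2.584 Mbps × 3960 s = 10232.6 Mb
wedding highlight reel: 32.384 Mbps × 963 s = 31185.8 Mb
Total: 247999.4 Mb = 30999.9 MB.
= 28.87 GiB.

28.87 GiB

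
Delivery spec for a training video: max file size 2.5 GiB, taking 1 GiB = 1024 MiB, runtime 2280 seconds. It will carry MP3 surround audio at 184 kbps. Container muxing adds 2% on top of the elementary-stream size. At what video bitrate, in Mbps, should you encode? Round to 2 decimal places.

Budget: 2.5 GiB = 21474.8 Mb.
Stream payload after overhead: 21474.8 / 1.02 = 21053.8 Mb.
Total bitrate budget: 21053.8 Mb / 2280 s = 9.234 Mbps.
Audio: 184 kbps = 0.184 Mbps.
Video: 9.234 − 0.184 = 9.050 Mbps.

9.05 Mbps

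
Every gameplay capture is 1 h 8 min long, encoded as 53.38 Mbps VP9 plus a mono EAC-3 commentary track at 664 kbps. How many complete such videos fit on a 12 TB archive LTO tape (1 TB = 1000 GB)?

435

1 h 8 min = 68 min = 4080 s
Audio: 664 kbps = 0.664 Mbps.
Total bitrate: 54.044 Mbps.
Per item: 54.044 Mbps × 4080 s = 220,500 Mb = 27,562 MB.
Capacity: 12 TB = 96,000,000 Mb; 435.38 items → 435 complete.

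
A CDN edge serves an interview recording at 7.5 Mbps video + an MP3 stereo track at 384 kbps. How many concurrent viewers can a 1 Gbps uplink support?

Audio: 384 kbps = 0.384 Mbps.
Per-viewer media rate: 7.884 Mbps.
1 Gbps = 1,000 Mbps; 1,000 / 7.884 = 126.84 → 126 viewers.

126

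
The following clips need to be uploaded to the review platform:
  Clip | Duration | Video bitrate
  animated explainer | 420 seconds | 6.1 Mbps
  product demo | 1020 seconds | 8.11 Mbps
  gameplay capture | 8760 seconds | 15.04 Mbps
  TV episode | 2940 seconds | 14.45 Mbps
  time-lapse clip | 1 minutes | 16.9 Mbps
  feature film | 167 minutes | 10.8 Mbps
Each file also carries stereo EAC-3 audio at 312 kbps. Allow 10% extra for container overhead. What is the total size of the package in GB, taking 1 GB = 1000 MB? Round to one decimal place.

41.5 GB

Audio: 312 kbps = 0.312 Mbps.
animated explainer: 6.412 Mbps × 420 s × 1.10 = 2962.3 Mb
product demo: 8.422 Mbps × 1020 s × 1.10 = 9449.5 Mb
gameplay capture: 15.352 Mbps × 8760 s × 1.10 = 147931.9 Mb
TV episode: 14.762 Mbps × 2940 s × 1.10 = 47740.3 Mb
time-lapse clip: 17.212 Mbps × 60 s × 1.10 = 1136.0 Mb
feature film: 11.112 Mbps × 10020 s × 1.10 = 122476.5 Mb
Total: 331696.5 Mb = 41462.1 MB.
= 41.46 GB.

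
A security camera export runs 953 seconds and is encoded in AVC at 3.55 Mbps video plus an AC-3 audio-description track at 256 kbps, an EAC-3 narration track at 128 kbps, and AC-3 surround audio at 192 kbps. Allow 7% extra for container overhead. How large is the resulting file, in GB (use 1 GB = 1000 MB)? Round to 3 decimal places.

Audio total: 256 + 128 + 192 = 576 kbps = 0.576 Mbps.
Total bitrate: 3.55 + 0.576 = 4.126 Mbps.
Stream data: 4.126 Mbps × 953 s = 3932.1 Mb.
With 7% container overhead: ×1.07.
4,207 Mb ÷ 8 = 525.9 MB → 0.5259 GB.

0.526 GB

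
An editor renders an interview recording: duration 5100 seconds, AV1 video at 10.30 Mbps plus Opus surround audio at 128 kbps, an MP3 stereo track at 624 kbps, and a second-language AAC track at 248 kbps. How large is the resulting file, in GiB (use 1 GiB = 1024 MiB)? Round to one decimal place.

6.7 GiB

Audio total: 128 + 624 + 248 = 1000 kbps = 1.000 Mbps.
Total bitrate: 10.30 + 1.000 = 11.300 Mbps.
Stream data: 11.300 Mbps × 5100 s = 57630.0 Mb.
57,630 Mb = 7,203,750,000 bytes ÷ 1,073,741,824 = 6.709 GiB.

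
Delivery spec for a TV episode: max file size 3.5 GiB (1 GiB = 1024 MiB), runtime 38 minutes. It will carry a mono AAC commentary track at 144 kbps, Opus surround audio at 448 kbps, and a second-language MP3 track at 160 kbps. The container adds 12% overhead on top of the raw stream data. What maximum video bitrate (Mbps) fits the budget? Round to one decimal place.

Budget: 3.5 GiB = 30064.8 Mb.
Stream payload after overhead: 30064.8 / 1.12 = 26843.5 Mb.
38 min = 2280 s
Total bitrate budget: 26843.5 Mb / 2280 s = 11.773 Mbps.
Audio total: 144 + 448 + 160 = 752 kbps = 0.752 Mbps.
Video: 11.773 − 0.752 = 11.021 Mbps.

11.0 Mbps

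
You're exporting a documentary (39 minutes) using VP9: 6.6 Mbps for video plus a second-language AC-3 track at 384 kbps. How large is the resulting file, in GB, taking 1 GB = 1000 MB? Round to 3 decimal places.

39 min = 2340 s
Audio: 384 kbps = 0.384 Mbps.
Total bitrate: 6.6 + 0.384 = 6.984 Mbps.
Stream data: 6.984 Mbps × 2340 s = 16342.6 Mb.
16,343 Mb ÷ 8 = 2,043 MB → 2.043 GB.

2.043 GB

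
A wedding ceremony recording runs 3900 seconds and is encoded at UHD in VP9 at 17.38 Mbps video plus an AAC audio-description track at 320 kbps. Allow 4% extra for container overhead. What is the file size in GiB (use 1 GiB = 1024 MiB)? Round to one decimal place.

8.4 GiB

Audio: 320 kbps = 0.320 Mbps.
Total bitrate: 17.38 + 0.320 = 17.700 Mbps.
Stream data: 17.700 Mbps × 3900 s = 69030.0 Mb.
With 4% container overhead: ×1.04.
71,791 Mb = 8,973,900,000 bytes ÷ 1,073,741,824 = 8.358 GiB.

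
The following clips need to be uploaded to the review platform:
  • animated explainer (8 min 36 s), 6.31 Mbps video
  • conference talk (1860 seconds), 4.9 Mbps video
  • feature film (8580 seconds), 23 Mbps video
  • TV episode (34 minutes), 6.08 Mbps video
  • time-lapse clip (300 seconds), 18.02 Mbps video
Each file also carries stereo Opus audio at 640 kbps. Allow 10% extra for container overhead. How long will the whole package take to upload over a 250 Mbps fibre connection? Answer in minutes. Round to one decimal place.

Audio: 640 kbps = 0.640 Mbps.
animated explainer: 6.950 Mbps × 516 s × 1.10 = 3944.8 Mb
conference talk: 5.540 Mbps × 1860 s × 1.10 = 11334.8 Mb
feature film: 23.640 Mbps × 8580 s × 1.10 = 223114.3 Mb
TV episode: 6.720 Mbps × 2040 s × 1.10 = 15079.7 Mb
time-lapse clip: 18.660 Mbps × 300 s × 1.10 = 6157.8 Mb
Total: 259631.5 Mb = 32453.9 MB.
At 250 Mbps: 259631.5 / 250 = 1039 s ≈ 17.3 minutes.

17.3 minutes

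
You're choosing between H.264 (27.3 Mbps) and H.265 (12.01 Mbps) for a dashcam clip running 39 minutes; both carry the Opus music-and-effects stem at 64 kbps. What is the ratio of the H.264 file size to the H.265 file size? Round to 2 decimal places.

39 min = 2340 s
Audio: 64 kbps = 0.064 Mbps.
H.264: 27.364 Mbps × 2340 s = 64031.8 Mb = 8.004 GB.
H.265: 12.074 Mbps × 2340 s = 28253.2 Mb = 3.532 GB.
Ratio: 8.004 / 3.532 = 2.266.

2.27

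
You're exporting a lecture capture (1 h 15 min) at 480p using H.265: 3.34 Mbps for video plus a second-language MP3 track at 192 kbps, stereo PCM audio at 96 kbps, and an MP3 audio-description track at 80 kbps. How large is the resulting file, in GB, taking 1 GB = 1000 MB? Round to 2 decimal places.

2.09 GB

1 h 15 min = 75 min = 4500 s
Audio total: 192 + 96 + 80 = 368 kbps = 0.368 Mbps.
Total bitrate: 3.34 + 0.368 = 3.708 Mbps.
Stream data: 3.708 Mbps × 4500 s = 16686.0 Mb.
16,686 Mb ÷ 8 = 2,086 MB → 2.086 GB.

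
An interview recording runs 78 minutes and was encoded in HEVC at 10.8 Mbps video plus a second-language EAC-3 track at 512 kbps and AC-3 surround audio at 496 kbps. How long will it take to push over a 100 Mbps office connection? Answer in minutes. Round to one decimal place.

9.2 minutes

78 min = 4680 s
Audio total: 512 + 496 = 1008 kbps = 1.008 Mbps.
Total bitrate: 11.808 Mbps.
File: 11.808 Mbps × 4680 s = 55261.4 Mb.
At 100 Mbps: 55261.4 / 100 = 552.6 s ≈ 9.21 minutes.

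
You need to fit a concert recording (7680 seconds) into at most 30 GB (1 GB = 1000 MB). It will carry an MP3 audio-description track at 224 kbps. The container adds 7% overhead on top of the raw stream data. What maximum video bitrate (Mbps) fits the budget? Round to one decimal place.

29.0 Mbps

Budget: 30 GB = 240000.0 Mb.
Stream payload after overhead: 240000.0 / 1.07 = 224299.1 Mb.
Total bitrate budget: 224299.1 Mb / 7680 s = 29.206 Mbps.
Audio: 224 kbps = 0.224 Mbps.
Video: 29.206 − 0.224 = 28.982 Mbps.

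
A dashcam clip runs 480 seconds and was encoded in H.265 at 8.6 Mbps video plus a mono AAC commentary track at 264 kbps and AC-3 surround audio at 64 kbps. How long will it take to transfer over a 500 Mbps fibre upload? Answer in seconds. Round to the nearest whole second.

9 seconds

Audio total: 264 + 64 = 328 kbps = 0.328 Mbps.
Total bitrate: 8.928 Mbps.
File: 8.928 Mbps × 480 s = 4285.4 Mb.
At 500 Mbps: 4285.4 / 500 = 8.6 s ≈ 8.57 seconds.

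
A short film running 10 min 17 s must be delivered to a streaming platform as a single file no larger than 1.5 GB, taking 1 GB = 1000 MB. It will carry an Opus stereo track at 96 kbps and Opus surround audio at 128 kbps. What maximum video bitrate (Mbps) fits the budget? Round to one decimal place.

19.2 Mbps

Budget: 1.5 GB = 12000.0 Mb.
10 min 17 s = 617 s
Total bitrate budget: 12000.0 Mb / 617 s = 19.449 Mbps.
Audio total: 96 + 128 = 224 kbps = 0.224 Mbps.
Video: 19.449 − 0.224 = 19.225 Mbps.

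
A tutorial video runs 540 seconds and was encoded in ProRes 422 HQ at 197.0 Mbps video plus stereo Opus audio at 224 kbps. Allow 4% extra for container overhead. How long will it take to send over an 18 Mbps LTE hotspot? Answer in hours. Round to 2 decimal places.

Audio: 224 kbps = 0.224 Mbps.
Total bitrate: 197.224 Mbps.
File: 197.224 Mbps × 540 s = 106501.0 Mb.
With 4% container overhead: ×1.04. → 110761.0 Mb.
At 18 Mbps: 110761.0 / 18 = 6153.4 s ≈ 1.71 hours.

1.71 hours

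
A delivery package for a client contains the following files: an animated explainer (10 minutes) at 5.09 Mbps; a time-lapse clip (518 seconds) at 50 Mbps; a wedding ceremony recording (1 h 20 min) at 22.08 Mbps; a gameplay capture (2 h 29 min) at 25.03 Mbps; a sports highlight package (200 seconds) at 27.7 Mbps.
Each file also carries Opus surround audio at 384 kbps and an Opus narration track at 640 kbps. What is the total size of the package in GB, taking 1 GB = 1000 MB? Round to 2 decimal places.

Audio total: 384 + 640 = 1024 kbps = 1.024 Mbps.
animated explainer: 6.114 Mbps × 600 s = 3668.4 Mb
time-lapse clip: 51.024 Mbps × 518 s = 26430.4 Mb
wedding ceremony recording: 23.104 Mbps × 4800 s = 110899.2 Mb
gameplay capture: 26.054 Mbps × 8940 s = 232922.8 Mb
sports highlight package: 28.724 Mbps × 200 s = 5744.8 Mb
Total: 379665.6 Mb = 47458.2 MB.
= 47.46 GB.

47.46 GB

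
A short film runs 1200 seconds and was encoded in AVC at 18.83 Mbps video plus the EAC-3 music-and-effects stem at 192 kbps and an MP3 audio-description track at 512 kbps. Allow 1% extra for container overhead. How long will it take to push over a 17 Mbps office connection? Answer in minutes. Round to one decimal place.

Audio total: 192 + 512 = 704 kbps = 0.704 Mbps.
Total bitrate: 19.534 Mbps.
File: 19.534 Mbps × 1200 s = 23440.8 Mb.
With 1% container overhead: ×1.01. → 23675.2 Mb.
At 17 Mbps: 23675.2 / 17 = 1392.7 s ≈ 23.2 minutes.

23.2 minutes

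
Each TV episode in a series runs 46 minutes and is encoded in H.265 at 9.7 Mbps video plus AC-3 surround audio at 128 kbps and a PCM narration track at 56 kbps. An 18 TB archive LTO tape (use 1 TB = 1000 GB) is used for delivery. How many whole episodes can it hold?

46 min = 2760 s
Audio total: 128 + 56 = 184 kbps = 0.184 Mbps.
Total bitrate: 9.884 Mbps.
Per item: 9.884 Mbps × 2760 s = 27,280 Mb = 3,410 MB.
Capacity: 18 TB = 144,000,000 Mb; 5278.62 items → 5278 complete.

5278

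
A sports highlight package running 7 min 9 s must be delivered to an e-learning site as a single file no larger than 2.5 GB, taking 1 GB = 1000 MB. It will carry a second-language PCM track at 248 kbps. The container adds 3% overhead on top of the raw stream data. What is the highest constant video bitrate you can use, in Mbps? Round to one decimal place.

Budget: 2.5 GB = 20000.0 Mb.
Stream payload after overhead: 20000.0 / 1.03 = 19417.5 Mb.
7 min 9 s = 429 s
Total bitrate budget: 19417.5 Mb / 429 s = 45.262 Mbps.
Audio: 248 kbps = 0.248 Mbps.
Video: 45.262 − 0.248 = 45.014 Mbps.

45.0 Mbps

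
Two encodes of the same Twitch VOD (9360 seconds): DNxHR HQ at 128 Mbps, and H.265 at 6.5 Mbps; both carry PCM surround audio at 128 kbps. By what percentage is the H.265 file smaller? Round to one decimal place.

94.8%

Audio: 128 kbps = 0.128 Mbps.
DNxHR HQ: 128.128 Mbps × 9360 s = 1199278.1 Mb = 149.910 GB.
H.265: 6.628 Mbps × 9360 s = 62038.1 Mb = 7.755 GB.
Reduction: (1 − 7.755/149.910) × 100 = 94.83%.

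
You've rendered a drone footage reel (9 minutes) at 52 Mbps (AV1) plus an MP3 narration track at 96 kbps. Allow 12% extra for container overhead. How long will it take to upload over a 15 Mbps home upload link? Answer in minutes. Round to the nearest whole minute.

9 min = 540 s
Audio: 96 kbps = 0.096 Mbps.
Total bitrate: 52.096 Mbps.
File: 52.096 Mbps × 540 s = 28131.8 Mb.
With 12% container overhead: ×1.12. → 31507.7 Mb.
At 15 Mbps: 31507.7 / 15 = 2100.5 s ≈ 35 minutes.

35 minutes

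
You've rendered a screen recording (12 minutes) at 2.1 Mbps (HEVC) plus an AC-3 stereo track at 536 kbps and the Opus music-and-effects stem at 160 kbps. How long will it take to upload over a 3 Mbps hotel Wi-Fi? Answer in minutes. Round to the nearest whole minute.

11 minutes

12 min = 720 s
Audio total: 536 + 160 = 696 kbps = 0.696 Mbps.
Total bitrate: 2.796 Mbps.
File: 2.796 Mbps × 720 s = 2013.1 Mb.
At 3 Mbps: 2013.1 / 3 = 671.0 s ≈ 11.2 minutes.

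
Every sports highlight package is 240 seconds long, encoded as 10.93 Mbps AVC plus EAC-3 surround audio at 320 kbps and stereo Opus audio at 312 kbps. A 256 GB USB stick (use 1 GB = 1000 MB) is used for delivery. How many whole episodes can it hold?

738

Audio total: 320 + 312 = 632 kbps = 0.632 Mbps.
Total bitrate: 11.562 Mbps.
Per item: 11.562 Mbps × 240 s = 2,775 Mb = 346.9 MB.
Capacity: 256 GB = 2,048,000 Mb; 738.05 items → 738 complete.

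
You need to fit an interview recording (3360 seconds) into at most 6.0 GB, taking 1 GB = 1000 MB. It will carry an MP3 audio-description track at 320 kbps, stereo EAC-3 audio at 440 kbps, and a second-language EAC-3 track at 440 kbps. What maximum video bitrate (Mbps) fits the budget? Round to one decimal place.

13.1 Mbps

Budget: 6.0 GB = 48000.0 Mb.
Total bitrate budget: 48000.0 Mb / 3360 s = 14.286 Mbps.
Audio total: 320 + 440 + 440 = 1200 kbps = 1.200 Mbps.
Video: 14.286 − 1.200 = 13.086 Mbps.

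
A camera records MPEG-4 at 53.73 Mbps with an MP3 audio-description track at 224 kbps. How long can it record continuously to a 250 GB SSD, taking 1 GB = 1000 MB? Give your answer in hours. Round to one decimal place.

10.3 hours

Audio: 224 kbps = 0.224 Mbps.
Total bitrate: 53.73 + 0.224 = 53.954 Mbps.
Capacity: 250 GB = 2,000,000 Mb.
Recording time: 2,000,000 / 53.954 = 37,069 s ≈ 10.3 hours.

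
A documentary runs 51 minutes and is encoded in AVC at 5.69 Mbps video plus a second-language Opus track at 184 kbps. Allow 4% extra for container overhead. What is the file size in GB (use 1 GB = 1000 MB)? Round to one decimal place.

51 min = 3060 s
Audio: 184 kbps = 0.184 Mbps.
Total bitrate: 5.69 + 0.184 = 5.874 Mbps.
Stream data: 5.874 Mbps × 3060 s = 17974.4 Mb.
With 4% container overhead: ×1.04.
18,693 Mb ÷ 8 = 2,337 MB → 2.337 GB.

2.3 GB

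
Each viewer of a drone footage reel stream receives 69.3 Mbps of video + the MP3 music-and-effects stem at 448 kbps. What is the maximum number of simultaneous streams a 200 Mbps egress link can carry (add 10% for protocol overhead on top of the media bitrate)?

2

Audio: 448 kbps = 0.448 Mbps.
Per-viewer media rate: 69.748 Mbps.
On the wire with 10% overhead: 76.723 Mbps.
200 Mbps = 200.0 Mbps; 200.0 / 76.723 = 2.61 → 2 viewers.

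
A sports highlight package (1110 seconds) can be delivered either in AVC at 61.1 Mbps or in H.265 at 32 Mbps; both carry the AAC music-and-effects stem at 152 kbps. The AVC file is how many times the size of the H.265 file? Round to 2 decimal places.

Audio: 152 kbps = 0.152 Mbps.
AVC: 61.252 Mbps × 1110 s = 67989.7 Mb = 8.499 GB.
H.265: 32.152 Mbps × 1110 s = 35688.7 Mb = 4.461 GB.
Ratio: 8.499 / 4.461 = 1.905.

1.91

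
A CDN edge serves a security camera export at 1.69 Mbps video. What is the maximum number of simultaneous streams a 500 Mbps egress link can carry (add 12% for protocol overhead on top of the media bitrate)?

On the wire with 12% overhead: 1.893 Mbps.
500 Mbps = 500.0 Mbps; 500.0 / 1.893 = 264.16 → 264 viewers.

264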